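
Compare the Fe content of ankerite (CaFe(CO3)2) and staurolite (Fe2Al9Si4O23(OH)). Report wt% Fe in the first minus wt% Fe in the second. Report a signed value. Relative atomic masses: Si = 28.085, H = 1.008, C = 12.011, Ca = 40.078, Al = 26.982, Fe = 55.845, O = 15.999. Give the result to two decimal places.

12.75 percentage points

First mineral: 55.845 g Fe in 215.939 g formula = 25.86 wt% Fe.
Second mineral: 111.690 g Fe in 851.852 g formula = 13.11 wt% Fe.
25.86% − 13.11% gives a difference of 12.75 percentage points.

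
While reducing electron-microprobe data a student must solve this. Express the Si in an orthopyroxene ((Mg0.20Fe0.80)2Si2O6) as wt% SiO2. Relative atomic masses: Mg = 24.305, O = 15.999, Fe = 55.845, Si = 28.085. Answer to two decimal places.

M((Mg0.20Fe0.80)2Si2O6) = 251.238 g/mol; M(SiO2) = 60.083 g/mol.
Moles SiO2 per formula unit = 2 Si ÷ 1 = 2.0000.
SiO2 fraction = (2.0000 × 60.083) / 251.238 = 120.166/251.238 = 0.4783.

47.83 wt%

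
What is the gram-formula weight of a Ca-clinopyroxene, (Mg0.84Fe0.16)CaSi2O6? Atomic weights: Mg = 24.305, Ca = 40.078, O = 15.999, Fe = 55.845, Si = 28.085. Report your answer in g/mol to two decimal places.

The formula mass is the sum 0.84×24.305 + 0.16×55.845 + 1×40.078 + 2×28.085 + 6×15.999.

221.59 g/mol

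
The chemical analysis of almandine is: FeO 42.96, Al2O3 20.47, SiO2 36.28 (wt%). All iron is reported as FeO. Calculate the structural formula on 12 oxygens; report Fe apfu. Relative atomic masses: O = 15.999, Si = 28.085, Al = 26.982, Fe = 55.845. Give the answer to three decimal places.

FeO (M=71.844): mol = 0.59796; Fe = 0.59796, O = 0.59796.
Al2O3 (M=101.961): mol = 0.20076; Al = 0.40152, O = 0.60228.
SiO2 (M=60.083): mol = 0.60383; Si = 0.60383, O = 1.20766.
ΣO = 2.40790; factor = 12/ΣO = 4.98360.
Fe apfu = 0.59796 × 4.98360 = 2.980.

2.980 Fe apfu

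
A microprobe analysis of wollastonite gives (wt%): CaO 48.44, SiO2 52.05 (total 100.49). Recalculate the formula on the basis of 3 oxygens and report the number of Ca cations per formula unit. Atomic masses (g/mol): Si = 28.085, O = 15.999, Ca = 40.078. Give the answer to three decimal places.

0.998 Ca apfu

48.44 wt% CaO ÷ 56.077 g/mol = 0.86381 mol, giving 0.86381 Ca and 0.86381 O.
52.05 wt% SiO2 ÷ 60.083 g/mol = 0.86630 mol, giving 0.86630 Si and 1.73260 O.
Oxygen sums to 2.59641; scaling by 3/2.59641 = 1.15544 puts the formula on 3 O.
Ca: 0.86381 × 1.15544 = 0.998 atoms per formula unit.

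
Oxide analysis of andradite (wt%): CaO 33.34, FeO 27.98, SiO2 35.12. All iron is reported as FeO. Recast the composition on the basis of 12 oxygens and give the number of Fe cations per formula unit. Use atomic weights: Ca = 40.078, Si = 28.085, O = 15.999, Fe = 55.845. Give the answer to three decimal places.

CaO (M=56.077): mol = 0.59454; Ca = 0.59454, O = 0.59454.
FeO (M=71.844): mol = 0.38945; Fe = 0.38945, O = 0.38945.
SiO2 (M=60.083): mol = 0.58452; Si = 0.58452, O = 1.16904.
ΣO = 2.15303; factor = 12/ΣO = 5.57354.
Fe apfu = 0.38945 × 5.57354 = 2.171.

2.171 Fe apfu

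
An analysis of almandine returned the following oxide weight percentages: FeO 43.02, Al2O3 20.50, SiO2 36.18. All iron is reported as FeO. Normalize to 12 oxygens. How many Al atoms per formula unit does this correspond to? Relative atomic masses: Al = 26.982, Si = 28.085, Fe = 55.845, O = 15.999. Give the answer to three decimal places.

FeO: 43.02/71.844 = 0.59880 mol → 0.59880 mol Fe, 0.59880 mol O.
Al2O3: 20.50/101.961 = 0.20106 mol → 0.40212 mol Al, 0.60318 mol O.
SiO2: 36.18/60.083 = 0.60217 mol → 0.60217 mol Si, 1.20434 mol O.
Total oxygen = 2.40632 mol. Normalization factor = 12/2.40632 = 4.98687.
Al per 12 O = 0.40212 × 4.98687 = 2.005.

2.005 Al apfu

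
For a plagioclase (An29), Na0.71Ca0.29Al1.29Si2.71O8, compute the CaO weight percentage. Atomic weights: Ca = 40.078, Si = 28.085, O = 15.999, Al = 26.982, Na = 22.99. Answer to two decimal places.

6.09 wt%

M(Na0.71Ca0.29Al1.29Si2.71O8) = 266.855 g/mol; M(CaO) = 56.077 g/mol.
Moles CaO per formula unit = 0.29 Ca ÷ 1 = 0.2900.
CaO fraction = (0.2900 × 56.077) / 266.855 = 16.262/266.855 = 0.0609.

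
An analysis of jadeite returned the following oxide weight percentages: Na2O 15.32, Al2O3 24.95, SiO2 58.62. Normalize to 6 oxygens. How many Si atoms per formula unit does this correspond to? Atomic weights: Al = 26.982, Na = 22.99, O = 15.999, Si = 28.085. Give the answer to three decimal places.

1.996 Si apfu

Na2O: 15.32/61.979 = 0.24718 mol → 0.49436 mol Na, 0.24718 mol O.
Al2O3: 24.95/101.961 = 0.24470 mol → 0.48940 mol Al, 0.73410 mol O.
SiO2: 58.62/60.083 = 0.97565 mol → 0.97565 mol Si, 1.95130 mol O.
Total oxygen = 2.93258 mol. Normalization factor = 6/2.93258 = 2.04598.
Si per 6 O = 0.97565 × 2.04598 = 1.996.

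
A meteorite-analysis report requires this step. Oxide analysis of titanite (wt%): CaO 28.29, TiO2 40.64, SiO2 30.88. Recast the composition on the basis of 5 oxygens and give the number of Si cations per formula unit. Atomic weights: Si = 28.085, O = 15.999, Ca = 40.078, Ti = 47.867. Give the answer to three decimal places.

1.008 Si apfu

CaO (M=56.077): mol = 0.50448; Ca = 0.50448, O = 0.50448.
TiO2 (M=79.865): mol = 0.50886; Ti = 0.50886, O = 1.01772.
SiO2 (M=60.083): mol = 0.51396; Si = 0.51396, O = 1.02792.
ΣO = 2.55012; factor = 5/ΣO = 1.96069.
Si apfu = 0.51396 × 1.96069 = 1.008.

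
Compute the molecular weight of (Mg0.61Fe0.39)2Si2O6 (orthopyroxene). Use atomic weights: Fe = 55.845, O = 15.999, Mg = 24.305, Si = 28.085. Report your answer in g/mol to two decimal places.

The formula mass is the sum 1.22×24.305 + 0.78×55.845 + 2×28.085 + 6×15.999.

225.38 g/mol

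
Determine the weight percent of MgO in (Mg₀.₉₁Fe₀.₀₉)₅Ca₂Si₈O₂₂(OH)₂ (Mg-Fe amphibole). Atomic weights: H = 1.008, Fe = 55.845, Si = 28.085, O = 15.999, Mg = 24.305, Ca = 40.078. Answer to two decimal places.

Formula mass = 826.546 g/mol.
4.55 Mg → 4.5500 mol MgO per formula unit; M(MgO) = 40.304, so MgO mass = 183.383 g.
183.383/826.546 × 100 = 22.19 wt%.

22.19 wt%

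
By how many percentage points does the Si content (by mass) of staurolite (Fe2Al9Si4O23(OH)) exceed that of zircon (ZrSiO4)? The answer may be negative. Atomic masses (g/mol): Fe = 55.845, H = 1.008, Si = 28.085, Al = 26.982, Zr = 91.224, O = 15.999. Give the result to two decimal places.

First mineral: 112.340 g Si in 851.852 g formula = 13.19 wt% Si.
Second mineral: 28.085 g Si in 183.305 g formula = 15.32 wt% Si.
13.19% − 15.32% gives a difference of -2.13 percentage points.

-2.13 percentage points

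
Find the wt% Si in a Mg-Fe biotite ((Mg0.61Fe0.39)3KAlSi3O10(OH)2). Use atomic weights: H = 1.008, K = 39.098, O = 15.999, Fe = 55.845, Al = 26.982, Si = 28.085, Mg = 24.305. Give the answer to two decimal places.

18.55 mass %

M((Mg0.61Fe0.39)3KAlSi3O10(OH)2) = 454.156 g/mol.
Si contributes 3 × 28.085 = 84.255 g per mole.
84.255/454.156 = 0.1855 → 18.55%.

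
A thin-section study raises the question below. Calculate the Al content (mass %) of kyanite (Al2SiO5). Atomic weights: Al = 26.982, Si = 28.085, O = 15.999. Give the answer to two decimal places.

33.30 mass %

Formula mass = 2·26.982 + 1·28.085 + 5·15.999 = 162.044 g/mol, of which 53.964 g is Al.
So Al makes up 53.964/162.044 = 0.3330 of the mass, i.e. 33.30%.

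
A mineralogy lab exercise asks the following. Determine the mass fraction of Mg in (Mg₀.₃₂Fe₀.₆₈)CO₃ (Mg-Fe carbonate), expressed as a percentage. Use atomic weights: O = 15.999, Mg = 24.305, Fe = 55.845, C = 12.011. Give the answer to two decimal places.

7.35 wt%

Formula mass = 0.32·24.305 + 0.68·55.845 + 1·12.011 + 3·15.999 = 105.760 g/mol, of which 7.778 g is Mg.
So Mg makes up 7.778/105.760 = 0.0735 of the mass, i.e. 7.35%.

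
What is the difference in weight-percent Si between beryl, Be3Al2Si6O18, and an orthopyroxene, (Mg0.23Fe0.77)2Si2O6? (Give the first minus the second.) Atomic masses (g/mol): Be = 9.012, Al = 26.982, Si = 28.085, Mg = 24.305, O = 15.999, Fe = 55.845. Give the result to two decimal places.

M(Be3Al2Si6O18) = 537.492 g/mol, so wt% Si = 168.510/537.492 × 100 = 31.35%.
M((Mg0.23Fe0.77)2Si2O6) = 249.346 g/mol, so wt% Si = 56.170/249.346 × 100 = 22.53%.
31.35 − 22.53 = 8.82 pp.

8.82 percentage points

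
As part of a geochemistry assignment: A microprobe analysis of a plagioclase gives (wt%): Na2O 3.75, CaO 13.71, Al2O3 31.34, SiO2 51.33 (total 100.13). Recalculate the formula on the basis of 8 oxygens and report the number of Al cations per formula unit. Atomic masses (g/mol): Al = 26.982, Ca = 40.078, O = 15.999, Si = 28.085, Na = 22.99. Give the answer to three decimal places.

Na2O: 3.75/61.979 = 0.06050 mol → 0.12100 mol Na, 0.06050 mol O.
CaO: 13.71/56.077 = 0.24449 mol → 0.24449 mol Ca, 0.24449 mol O.
Al2O3: 31.34/101.961 = 0.30737 mol → 0.61474 mol Al, 0.92211 mol O.
SiO2: 51.33/60.083 = 0.85432 mol → 0.85432 mol Si, 1.70864 mol O.
Total oxygen = 2.93574 mol. Normalization factor = 8/2.93574 = 2.72504.
Al per 8 O = 0.61474 × 2.72504 = 1.675.

1.675 Al apfu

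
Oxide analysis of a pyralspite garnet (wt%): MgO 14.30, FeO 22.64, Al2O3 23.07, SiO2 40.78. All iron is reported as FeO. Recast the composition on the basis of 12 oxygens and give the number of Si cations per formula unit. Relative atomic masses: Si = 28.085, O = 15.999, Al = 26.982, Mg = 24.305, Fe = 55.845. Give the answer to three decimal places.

3.010 Si apfu

14.30 wt% MgO ÷ 40.304 g/mol = 0.35480 mol, giving 0.35480 Mg and 0.35480 O.
22.64 wt% FeO ÷ 71.844 g/mol = 0.31513 mol, giving 0.31513 Fe and 0.31513 O.
23.07 wt% Al2O3 ÷ 101.961 g/mol = 0.22626 mol, giving 0.45252 Al and 0.67878 O.
40.78 wt% SiO2 ÷ 60.083 g/mol = 0.67873 mol, giving 0.67873 Si and 1.35746 O.
Oxygen sums to 2.70617; scaling by 12/2.70617 = 4.43431 puts the formula on 12 O.
Si: 0.67873 × 4.43431 = 3.010 atoms per formula unit.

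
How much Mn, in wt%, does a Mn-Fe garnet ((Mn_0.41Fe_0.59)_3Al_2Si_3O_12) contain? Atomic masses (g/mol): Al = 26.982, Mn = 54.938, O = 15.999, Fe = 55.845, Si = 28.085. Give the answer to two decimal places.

13.61 wt%

Molar mass of (Mn_0.41Fe_0.59)_3Al_2Si_3O_12: 1.23×54.938 + 1.77×55.845 + 2×26.982 + 3×28.085 + 12×15.999 = 496.626 g/mol.
Mass of Mn per formula unit: 1.23 × 54.938 = 67.574 g.
Weight fraction Mn = 67.574 / 496.626 = 0.1361.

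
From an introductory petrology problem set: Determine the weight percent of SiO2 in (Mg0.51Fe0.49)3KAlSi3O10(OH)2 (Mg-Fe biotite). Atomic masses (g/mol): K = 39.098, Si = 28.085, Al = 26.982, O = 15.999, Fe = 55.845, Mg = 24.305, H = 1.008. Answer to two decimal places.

Formula mass = 463.618 g/mol.
3 Si → 3.0000 mol SiO2 per formula unit; M(SiO2) = 60.083, so SiO2 mass = 180.249 g.
180.249/463.618 × 100 = 38.88 wt%.

38.88 wt%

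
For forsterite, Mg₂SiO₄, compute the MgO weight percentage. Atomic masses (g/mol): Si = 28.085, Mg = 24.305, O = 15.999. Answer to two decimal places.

57.29 wt%

Formula mass = 140.691 g/mol.
2 Mg → 2.0000 mol MgO per formula unit; M(MgO) = 40.304, so MgO mass = 80.608 g.
80.608/140.691 × 100 = 57.29 wt%.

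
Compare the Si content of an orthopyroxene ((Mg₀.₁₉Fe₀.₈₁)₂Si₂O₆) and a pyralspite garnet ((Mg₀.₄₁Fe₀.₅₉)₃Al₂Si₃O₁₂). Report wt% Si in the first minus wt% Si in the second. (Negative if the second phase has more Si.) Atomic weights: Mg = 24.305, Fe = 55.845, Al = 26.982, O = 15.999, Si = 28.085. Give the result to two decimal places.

3.94 percentage points

M((Mg₀.₁₉Fe₀.₈₁)₂Si₂O₆) = 251.869 g/mol, so wt% Si = 56.170/251.869 × 100 = 22.30%.
M((Mg₀.₄₁Fe₀.₅₉)₃Al₂Si₃O₁₂) = 458.948 g/mol, so wt% Si = 84.255/458.948 × 100 = 18.36%.
22.30 − 18.36 = 3.94 pp.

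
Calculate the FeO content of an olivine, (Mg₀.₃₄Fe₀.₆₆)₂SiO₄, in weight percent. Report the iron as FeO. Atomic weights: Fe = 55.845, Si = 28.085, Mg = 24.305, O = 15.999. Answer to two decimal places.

Formula mass = 182.324 g/mol.
1.32 Fe → 1.3200 mol FeO per formula unit; M(FeO) = 71.844, so FeO mass = 94.834 g.
94.834/182.324 × 100 = 52.01 wt%.

52.01 wt%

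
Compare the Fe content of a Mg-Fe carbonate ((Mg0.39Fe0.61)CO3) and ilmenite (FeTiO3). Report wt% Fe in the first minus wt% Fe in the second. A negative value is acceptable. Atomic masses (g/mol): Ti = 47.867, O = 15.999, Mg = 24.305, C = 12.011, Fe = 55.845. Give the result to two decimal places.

-3.91 percentage points

M((Mg0.39Fe0.61)CO3) = 103.552 g/mol, so wt% Fe = 34.065/103.552 × 100 = 32.90%.
M(FeTiO3) = 151.709 g/mol, so wt% Fe = 55.845/151.709 × 100 = 36.81%.
32.90 − 36.81 = -3.91 pp.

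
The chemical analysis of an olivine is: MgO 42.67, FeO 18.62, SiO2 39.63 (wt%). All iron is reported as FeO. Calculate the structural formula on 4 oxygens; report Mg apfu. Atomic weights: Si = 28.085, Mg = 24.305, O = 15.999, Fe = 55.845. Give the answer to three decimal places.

1.606 Mg apfu

MgO: 42.67/40.304 = 1.05870 mol → 1.05870 mol Mg, 1.05870 mol O.
FeO: 18.62/71.844 = 0.25917 mol → 0.25917 mol Fe, 0.25917 mol O.
SiO2: 39.63/60.083 = 0.65959 mol → 0.65959 mol Si, 1.31918 mol O.
Total oxygen = 2.63705 mol. Normalization factor = 4/2.63705 = 1.51685.
Mg per 4 O = 1.05870 × 1.51685 = 1.606.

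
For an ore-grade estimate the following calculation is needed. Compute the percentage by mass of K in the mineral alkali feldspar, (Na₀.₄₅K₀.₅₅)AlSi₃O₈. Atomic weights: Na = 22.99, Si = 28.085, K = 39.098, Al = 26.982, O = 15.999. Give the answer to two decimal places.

M((Na₀.₄₅K₀.₅₅)AlSi₃O₈) = 271.078 g/mol.
K contributes 0.55 × 39.098 = 21.504 g per mole.
21.504/271.078 = 0.0793 → 7.93%.

7.93 mass %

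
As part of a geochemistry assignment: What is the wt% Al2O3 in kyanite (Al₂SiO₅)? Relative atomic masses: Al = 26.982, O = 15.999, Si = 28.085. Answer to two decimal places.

62.92 wt%

M(Al₂SiO₅) = 162.044 g/mol; M(Al2O3) = 101.961 g/mol.
Moles Al2O3 per formula unit = 2 Al ÷ 2 = 1.0000.
Al2O3 fraction = (1.0000 × 101.961) / 162.044 = 101.961/162.044 = 0.6292.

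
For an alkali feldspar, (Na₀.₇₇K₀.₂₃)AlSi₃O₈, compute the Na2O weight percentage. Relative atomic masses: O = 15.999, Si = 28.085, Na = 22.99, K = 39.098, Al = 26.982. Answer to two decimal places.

Formula mass = 265.924 g/mol.
0.77 Na → 0.3850 mol Na2O per formula unit; M(Na2O) = 61.979, so Na2O mass = 23.862 g.
23.862/265.924 × 100 = 8.97 wt%.

8.97 wt%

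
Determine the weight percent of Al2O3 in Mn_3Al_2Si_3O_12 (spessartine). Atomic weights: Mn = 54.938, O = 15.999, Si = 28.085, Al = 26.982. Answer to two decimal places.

Molar mass of Mn_3Al_2Si_3O_12 = 3*54.938 + 2*26.982 + 3*28.085 + 12*15.999 = 495.021 g/mol.
Each formula unit contains 2 Al, equivalent to 2/2 = 1.0000 mol Al2O3.
M(Al2O3) = 2×26.982 + 3×15.999 = 101.961 g/mol.
Mass of Al2O3 per formula unit = 1.0000 × 101.961 = 101.961 g.
Al2O3 wt% = 101.961 / 495.021 × 100 = 20.60%.

20.60 wt%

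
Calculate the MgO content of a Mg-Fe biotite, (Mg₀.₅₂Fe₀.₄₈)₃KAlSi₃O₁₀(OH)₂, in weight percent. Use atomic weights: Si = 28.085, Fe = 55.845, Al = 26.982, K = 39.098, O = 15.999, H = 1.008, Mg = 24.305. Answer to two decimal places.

Molar mass of (Mg₀.₅₂Fe₀.₄₈)₃KAlSi₃O₁₀(OH)₂ = 1.56×24.305 + 1.44×55.845 + 1×39.098 + 1×26.982 + 3×28.085 + 12×15.999 + 2×1.008 = 462.672 g/mol.
Each formula unit contains 1.56 Mg, equivalent to 1.56/1 = 1.5600 mol MgO.
M(MgO) = 1×24.305 + 1×15.999 = 40.304 g/mol.
Mass of MgO per formula unit = 1.5600 × 40.304 = 62.874 g.
MgO wt% = 62.874 / 462.672 × 100 = 13.59%.

13.59 wt%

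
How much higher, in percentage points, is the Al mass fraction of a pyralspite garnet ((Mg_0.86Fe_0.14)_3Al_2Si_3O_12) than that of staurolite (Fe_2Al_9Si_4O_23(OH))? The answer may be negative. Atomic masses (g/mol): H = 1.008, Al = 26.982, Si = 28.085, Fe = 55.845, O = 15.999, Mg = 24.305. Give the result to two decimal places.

First mineral: 53.964 g Al in 416.369 g formula = 12.96 wt% Al.
Second mineral: 242.838 g Al in 851.852 g formula = 28.51 wt% Al.
12.96% − 28.51% gives a difference of -15.55 percentage points.

-15.55 percentage points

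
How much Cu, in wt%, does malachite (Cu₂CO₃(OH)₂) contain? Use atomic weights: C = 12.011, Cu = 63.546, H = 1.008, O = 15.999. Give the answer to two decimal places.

57.48 wt%

Molar mass of Cu₂CO₃(OH)₂: 2·63.546 + 1·12.011 + 5·15.999 + 2·1.008 = 221.114 g/mol.
Mass of Cu per formula unit: 2 × 63.546 = 127.092 g.
Weight fraction Cu = 127.092 / 221.114 = 0.5748.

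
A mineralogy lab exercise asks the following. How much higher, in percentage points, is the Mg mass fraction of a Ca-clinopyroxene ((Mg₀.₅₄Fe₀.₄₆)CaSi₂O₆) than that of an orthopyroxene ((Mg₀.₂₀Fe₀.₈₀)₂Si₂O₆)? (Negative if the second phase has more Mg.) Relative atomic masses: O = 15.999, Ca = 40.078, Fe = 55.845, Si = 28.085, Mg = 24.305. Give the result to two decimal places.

First mineral: 13.125 g Mg in 231.055 g formula = 5.68 wt% Mg.
Second mineral: 9.722 g Mg in 251.238 g formula = 3.87 wt% Mg.
5.68% − 3.87% gives a difference of 1.81 percentage points.

1.81 percentage points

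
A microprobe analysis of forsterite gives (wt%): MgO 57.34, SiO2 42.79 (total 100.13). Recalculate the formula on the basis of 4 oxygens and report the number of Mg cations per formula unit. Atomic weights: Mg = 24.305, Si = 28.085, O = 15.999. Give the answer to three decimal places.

57.34 wt% MgO ÷ 40.304 g/mol = 1.42269 mol, giving 1.42269 Mg and 1.42269 O.
42.79 wt% SiO2 ÷ 60.083 g/mol = 0.71218 mol, giving 0.71218 Si and 1.42436 O.
Oxygen sums to 2.84705; scaling by 4/2.84705 = 1.40496 puts the formula on 4 O.
Mg: 1.42269 × 1.40496 = 1.999 atoms per formula unit.

1.999 Mg apfu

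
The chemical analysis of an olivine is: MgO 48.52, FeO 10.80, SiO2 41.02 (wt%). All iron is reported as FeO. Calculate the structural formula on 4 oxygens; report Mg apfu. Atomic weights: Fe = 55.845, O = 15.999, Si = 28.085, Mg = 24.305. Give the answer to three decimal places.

1.771 Mg apfu

48.52 wt% MgO ÷ 40.304 g/mol = 1.20385 mol, giving 1.20385 Mg and 1.20385 O.
10.80 wt% FeO ÷ 71.844 g/mol = 0.15033 mol, giving 0.15033 Fe and 0.15033 O.
41.02 wt% SiO2 ÷ 60.083 g/mol = 0.68272 mol, giving 0.68272 Si and 1.36544 O.
Oxygen sums to 2.71962; scaling by 4/2.71962 = 1.47079 puts the formula on 4 O.
Mg: 1.20385 × 1.47079 = 1.771 atoms per formula unit.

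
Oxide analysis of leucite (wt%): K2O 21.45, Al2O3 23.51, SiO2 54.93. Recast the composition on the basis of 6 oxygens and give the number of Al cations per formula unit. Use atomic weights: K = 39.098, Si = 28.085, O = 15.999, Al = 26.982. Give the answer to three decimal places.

21.45 wt% K2O ÷ 94.195 g/mol = 0.22772 mol, giving 0.45544 K and 0.22772 O.
23.51 wt% Al2O3 ÷ 101.961 g/mol = 0.23058 mol, giving 0.46116 Al and 0.69174 O.
54.93 wt% SiO2 ÷ 60.083 g/mol = 0.91424 mol, giving 0.91424 Si and 1.82848 O.
Oxygen sums to 2.74794; scaling by 6/2.74794 = 2.18345 puts the formula on 6 O.
Al: 0.46116 × 2.18345 = 1.007 atoms per formula unit.

1.007 Al apfu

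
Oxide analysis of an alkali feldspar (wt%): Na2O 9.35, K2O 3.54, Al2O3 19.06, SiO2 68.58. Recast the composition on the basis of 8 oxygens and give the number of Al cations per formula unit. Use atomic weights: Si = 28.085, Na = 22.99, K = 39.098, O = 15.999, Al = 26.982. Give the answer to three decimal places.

0.986 Al apfu

Na2O: 9.35/61.979 = 0.15086 mol → 0.30172 mol Na, 0.15086 mol O.
K2O: 3.54/94.195 = 0.03758 mol → 0.07516 mol K, 0.03758 mol O.
Al2O3: 19.06/101.961 = 0.18693 mol → 0.37386 mol Al, 0.56079 mol O.
SiO2: 68.58/60.083 = 1.14142 mol → 1.14142 mol Si, 2.28284 mol O.
Total oxygen = 3.03207 mol. Normalization factor = 8/3.03207 = 2.63846.
Al per 8 O = 0.37386 × 2.63846 = 0.986.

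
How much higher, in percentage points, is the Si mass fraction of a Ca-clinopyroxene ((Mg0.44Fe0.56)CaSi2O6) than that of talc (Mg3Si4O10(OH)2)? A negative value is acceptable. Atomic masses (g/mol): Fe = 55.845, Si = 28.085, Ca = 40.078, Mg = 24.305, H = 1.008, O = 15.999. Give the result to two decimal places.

-5.64 percentage points

Si in (Mg0.44Fe0.56)CaSi2O6: molar mass 234.209 g/mol; 2×28.085 = 56.170 g → 23.98 wt%.
Si in Mg3Si4O10(OH)2: molar mass 379.259 g/mol; 4×28.085 = 112.340 g → 29.62 wt%.
Difference = 23.98 − 29.62 = -5.64 percentage points.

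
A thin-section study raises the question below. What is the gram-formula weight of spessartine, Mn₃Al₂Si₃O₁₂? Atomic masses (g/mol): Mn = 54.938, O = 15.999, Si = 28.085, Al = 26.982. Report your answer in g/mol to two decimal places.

Mn: 3 × 54.938 = 164.8140
Al: 2 × 26.982 = 53.9640
Si: 3 × 28.085 = 84.2550
O: 12 × 15.999 = 191.9880
Summing the contributions gives the formula mass.

495.02 g/mol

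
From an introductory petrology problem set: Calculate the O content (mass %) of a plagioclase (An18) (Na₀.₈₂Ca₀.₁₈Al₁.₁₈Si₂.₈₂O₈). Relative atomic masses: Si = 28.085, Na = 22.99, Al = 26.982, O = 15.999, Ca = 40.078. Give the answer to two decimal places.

48.28 mass %

Formula mass = 0.82·22.99 + 0.18·40.078 + 1.18·26.982 + 2.82·28.085 + 8·15.999 = 265.096 g/mol, of which 127.992 g is O.
So O makes up 127.992/265.096 = 0.4828 of the mass, i.e. 48.28%.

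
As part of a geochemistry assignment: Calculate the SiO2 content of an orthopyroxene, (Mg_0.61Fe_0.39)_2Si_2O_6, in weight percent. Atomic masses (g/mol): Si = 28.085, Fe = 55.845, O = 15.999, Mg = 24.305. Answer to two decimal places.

Formula mass = 225.375 g/mol.
2 Si → 2.0000 mol SiO2 per formula unit; M(SiO2) = 60.083, so SiO2 mass = 120.166 g.
120.166/225.375 × 100 = 53.32 wt%.

53.32 wt%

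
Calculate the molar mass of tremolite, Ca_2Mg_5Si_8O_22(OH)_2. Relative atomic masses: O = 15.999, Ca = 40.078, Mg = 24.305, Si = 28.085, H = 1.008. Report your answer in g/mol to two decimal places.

M = 2×40.078 + 5×24.305 + 8×28.085 + 24×15.999 + 2×1.008

812.35 g/mol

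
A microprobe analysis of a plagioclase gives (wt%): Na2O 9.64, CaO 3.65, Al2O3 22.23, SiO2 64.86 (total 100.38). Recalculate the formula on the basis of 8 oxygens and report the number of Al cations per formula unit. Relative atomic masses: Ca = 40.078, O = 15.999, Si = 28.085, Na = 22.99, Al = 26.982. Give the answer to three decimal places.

9.64 wt% Na2O ÷ 61.979 g/mol = 0.15554 mol, giving 0.31108 Na and 0.15554 O.
3.65 wt% CaO ÷ 56.077 g/mol = 0.06509 mol, giving 0.06509 Ca and 0.06509 O.
22.23 wt% Al2O3 ÷ 101.961 g/mol = 0.21802 mol, giving 0.43604 Al and 0.65406 O.
64.86 wt% SiO2 ÷ 60.083 g/mol = 1.07951 mol, giving 1.07951 Si and 2.15902 O.
Oxygen sums to 3.03371; scaling by 8/3.03371 = 2.63704 puts the formula on 8 O.
Al: 0.43604 × 2.63704 = 1.150 atoms per formula unit.

1.150 Al apfu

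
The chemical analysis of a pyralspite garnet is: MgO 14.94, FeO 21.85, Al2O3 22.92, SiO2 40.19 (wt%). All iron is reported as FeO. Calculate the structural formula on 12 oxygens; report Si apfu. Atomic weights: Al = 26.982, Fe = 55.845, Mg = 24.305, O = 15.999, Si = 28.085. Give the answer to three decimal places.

14.94 wt% MgO ÷ 40.304 g/mol = 0.37068 mol, giving 0.37068 Mg and 0.37068 O.
21.85 wt% FeO ÷ 71.844 g/mol = 0.30413 mol, giving 0.30413 Fe and 0.30413 O.
22.92 wt% Al2O3 ÷ 101.961 g/mol = 0.22479 mol, giving 0.44958 Al and 0.67437 O.
40.19 wt% SiO2 ÷ 60.083 g/mol = 0.66891 mol, giving 0.66891 Si and 1.33782 O.
Oxygen sums to 2.68700; scaling by 12/2.68700 = 4.46595 puts the formula on 12 O.
Si: 0.66891 × 4.46595 = 2.987 atoms per formula unit.

2.987 Si apfu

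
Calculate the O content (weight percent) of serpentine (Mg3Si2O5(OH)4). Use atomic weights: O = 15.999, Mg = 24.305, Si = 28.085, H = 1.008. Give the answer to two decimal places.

Formula mass = 3·24.305 + 2·28.085 + 9·15.999 + 4·1.008 = 277.108 g/mol, of which 143.991 g is O.
So O makes up 143.991/277.108 = 0.5196 of the mass, i.e. 51.96%.

51.96 weight percent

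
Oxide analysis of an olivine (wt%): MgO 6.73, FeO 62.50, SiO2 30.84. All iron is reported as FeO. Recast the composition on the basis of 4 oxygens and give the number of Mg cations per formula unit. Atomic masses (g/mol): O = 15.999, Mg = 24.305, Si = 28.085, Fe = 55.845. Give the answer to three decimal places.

6.73 wt% MgO ÷ 40.304 g/mol = 0.16698 mol, giving 0.16698 Mg and 0.16698 O.
62.50 wt% FeO ÷ 71.844 g/mol = 0.86994 mol, giving 0.86994 Fe and 0.86994 O.
30.84 wt% SiO2 ÷ 60.083 g/mol = 0.51329 mol, giving 0.51329 Si and 1.02658 O.
Oxygen sums to 2.06350; scaling by 4/2.06350 = 1.93845 puts the formula on 4 O.
Mg: 0.16698 × 1.93845 = 0.324 atoms per formula unit.

0.324 Mg apfu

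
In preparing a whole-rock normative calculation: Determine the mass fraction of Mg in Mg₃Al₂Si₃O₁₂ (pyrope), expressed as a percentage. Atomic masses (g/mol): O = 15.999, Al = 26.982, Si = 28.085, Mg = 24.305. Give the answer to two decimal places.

18.09 wt%

M(Mg₃Al₂Si₃O₁₂) = 403.122 g/mol.
Mg contributes 3 × 24.305 = 72.915 g per mole.
72.915/403.122 = 0.1809 → 18.09%.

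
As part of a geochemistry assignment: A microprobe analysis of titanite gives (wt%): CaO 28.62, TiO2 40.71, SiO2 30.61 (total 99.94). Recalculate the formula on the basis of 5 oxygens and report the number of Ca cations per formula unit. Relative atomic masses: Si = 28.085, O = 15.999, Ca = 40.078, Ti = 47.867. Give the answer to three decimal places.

1.001 Ca apfu

CaO (M=56.077): mol = 0.51037; Ca = 0.51037, O = 0.51037.
TiO2 (M=79.865): mol = 0.50974; Ti = 0.50974, O = 1.01948.
SiO2 (M=60.083): mol = 0.50946; Si = 0.50946, O = 1.01892.
ΣO = 2.54877; factor = 5/ΣO = 1.96173.
Ca apfu = 0.51037 × 1.96173 = 1.001.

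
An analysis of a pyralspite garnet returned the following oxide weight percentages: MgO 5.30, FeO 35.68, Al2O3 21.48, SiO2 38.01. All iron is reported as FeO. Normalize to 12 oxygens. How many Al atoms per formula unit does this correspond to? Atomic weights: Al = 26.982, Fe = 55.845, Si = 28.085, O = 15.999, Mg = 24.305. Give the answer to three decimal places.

2.002 Al apfu

MgO: 5.30/40.304 = 0.13150 mol → 0.13150 mol Mg, 0.13150 mol O.
FeO: 35.68/71.844 = 0.49663 mol → 0.49663 mol Fe, 0.49663 mol O.
Al2O3: 21.48/101.961 = 0.21067 mol → 0.42134 mol Al, 0.63201 mol O.
SiO2: 38.01/60.083 = 0.63262 mol → 0.63262 mol Si, 1.26524 mol O.
Total oxygen = 2.52538 mol. Normalization factor = 12/2.52538 = 4.75176.
Al per 12 O = 0.42134 × 4.75176 = 2.002.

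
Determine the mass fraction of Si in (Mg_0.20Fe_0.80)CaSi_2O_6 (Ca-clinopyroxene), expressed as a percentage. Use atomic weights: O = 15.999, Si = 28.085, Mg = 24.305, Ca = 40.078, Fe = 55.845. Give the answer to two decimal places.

Formula mass = 0.20×24.305 + 0.80×55.845 + 1×40.078 + 2×28.085 + 6×15.999 = 241.779 g/mol, of which 56.170 g is Si.
So Si makes up 56.170/241.779 = 0.2323 of the mass, i.e. 23.23%.

23.23 mass %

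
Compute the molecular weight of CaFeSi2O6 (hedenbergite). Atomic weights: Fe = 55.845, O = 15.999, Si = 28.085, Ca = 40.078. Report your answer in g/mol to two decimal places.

248.09 g/mol

M = 1·40.078 + 1·55.845 + 2·28.085 + 6·15.999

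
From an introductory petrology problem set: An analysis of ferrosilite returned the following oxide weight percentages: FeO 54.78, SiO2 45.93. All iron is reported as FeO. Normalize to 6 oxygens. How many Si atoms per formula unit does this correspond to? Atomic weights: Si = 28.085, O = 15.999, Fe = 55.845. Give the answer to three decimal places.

2.002 Si apfu

FeO: 54.78/71.844 = 0.76249 mol → 0.76249 mol Fe, 0.76249 mol O.
SiO2: 45.93/60.083 = 0.76444 mol → 0.76444 mol Si, 1.52888 mol O.
Total oxygen = 2.29137 mol. Normalization factor = 6/2.29137 = 2.61852.
Si per 6 O = 0.76444 × 2.61852 = 2.002.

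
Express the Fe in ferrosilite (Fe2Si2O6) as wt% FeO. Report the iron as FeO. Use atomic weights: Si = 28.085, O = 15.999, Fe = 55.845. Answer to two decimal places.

54.46 wt%

Formula mass = 263.854 g/mol.
2 Fe → 2.0000 mol FeO per formula unit; M(FeO) = 71.844, so FeO mass = 143.688 g.
143.688/263.854 × 100 = 54.46 wt%.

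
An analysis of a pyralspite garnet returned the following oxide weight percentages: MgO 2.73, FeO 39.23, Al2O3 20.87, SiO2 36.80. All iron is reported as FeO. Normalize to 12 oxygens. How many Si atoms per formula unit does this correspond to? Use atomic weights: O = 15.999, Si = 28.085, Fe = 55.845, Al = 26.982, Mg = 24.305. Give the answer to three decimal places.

2.996 Si apfu

2.73 wt% MgO ÷ 40.304 g/mol = 0.06774 mol, giving 0.06774 Mg and 0.06774 O.
39.23 wt% FeO ÷ 71.844 g/mol = 0.54604 mol, giving 0.54604 Fe and 0.54604 O.
20.87 wt% Al2O3 ÷ 101.961 g/mol = 0.20469 mol, giving 0.40938 Al and 0.61407 O.
36.80 wt% SiO2 ÷ 60.083 g/mol = 0.61249 mol, giving 0.61249 Si and 1.22498 O.
Oxygen sums to 2.45283; scaling by 12/2.45283 = 4.89231 puts the formula on 12 O.
Si: 0.61249 × 4.89231 = 2.996 atoms per formula unit.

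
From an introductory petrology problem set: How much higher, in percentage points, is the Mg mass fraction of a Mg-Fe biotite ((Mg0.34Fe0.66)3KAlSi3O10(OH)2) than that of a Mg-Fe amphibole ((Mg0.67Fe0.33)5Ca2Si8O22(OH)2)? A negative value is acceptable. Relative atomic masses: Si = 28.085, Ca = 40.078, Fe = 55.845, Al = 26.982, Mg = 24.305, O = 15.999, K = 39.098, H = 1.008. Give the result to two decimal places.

-4.25 percentage points

Mg in (Mg0.34Fe0.66)3KAlSi3O10(OH)2: molar mass 479.703 g/mol; 1.02×24.305 = 24.791 g → 5.17 wt%.
Mg in (Mg0.67Fe0.33)5Ca2Si8O22(OH)2: molar mass 864.394 g/mol; 3.35×24.305 = 81.422 g → 9.42 wt%.
Difference = 5.17 − 9.42 = -4.25 percentage points.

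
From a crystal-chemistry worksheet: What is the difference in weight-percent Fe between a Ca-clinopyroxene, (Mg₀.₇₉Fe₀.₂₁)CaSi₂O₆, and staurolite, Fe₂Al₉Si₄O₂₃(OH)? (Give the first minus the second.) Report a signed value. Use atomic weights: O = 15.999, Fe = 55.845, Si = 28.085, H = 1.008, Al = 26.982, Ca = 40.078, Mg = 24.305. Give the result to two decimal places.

-7.86 percentage points

First mineral: 11.727 g Fe in 223.170 g formula = 5.25 wt% Fe.
Second mineral: 111.690 g Fe in 851.852 g formula = 13.11 wt% Fe.
5.25% − 13.11% gives a difference of -7.86 percentage points.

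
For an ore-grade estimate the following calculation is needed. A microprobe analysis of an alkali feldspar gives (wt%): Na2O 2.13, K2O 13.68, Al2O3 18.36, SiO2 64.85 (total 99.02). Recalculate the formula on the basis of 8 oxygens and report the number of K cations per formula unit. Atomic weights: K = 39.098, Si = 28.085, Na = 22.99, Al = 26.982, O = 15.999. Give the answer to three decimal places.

Na2O (M=61.979): mol = 0.03437; Na = 0.06874, O = 0.03437.
K2O (M=94.195): mol = 0.14523; K = 0.29046, O = 0.14523.
Al2O3 (M=101.961): mol = 0.18007; Al = 0.36014, O = 0.54021.
SiO2 (M=60.083): mol = 1.07934; Si = 1.07934, O = 2.15868.
ΣO = 2.87849; factor = 8/ΣO = 2.77923.
K apfu = 0.29046 × 2.77923 = 0.807.

0.807 K apfu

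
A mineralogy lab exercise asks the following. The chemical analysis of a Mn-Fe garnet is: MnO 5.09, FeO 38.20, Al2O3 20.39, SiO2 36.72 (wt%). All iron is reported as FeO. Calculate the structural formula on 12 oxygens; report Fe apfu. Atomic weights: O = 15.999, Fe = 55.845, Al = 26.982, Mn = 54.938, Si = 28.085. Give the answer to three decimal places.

2.630 Fe apfu

MnO (M=70.937): mol = 0.07175; Mn = 0.07175, O = 0.07175.
FeO (M=71.844): mol = 0.53171; Fe = 0.53171, O = 0.53171.
Al2O3 (M=101.961): mol = 0.19998; Al = 0.39996, O = 0.59994.
SiO2 (M=60.083): mol = 0.61115; Si = 0.61115, O = 1.22230.
ΣO = 2.42570; factor = 12/ΣO = 4.94703.
Fe apfu = 0.53171 × 4.94703 = 2.630.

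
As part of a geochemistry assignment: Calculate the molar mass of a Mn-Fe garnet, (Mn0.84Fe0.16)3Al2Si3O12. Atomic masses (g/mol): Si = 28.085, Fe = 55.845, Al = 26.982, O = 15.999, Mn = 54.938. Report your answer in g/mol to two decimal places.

M = 2.52×54.938 + 0.48×55.845 + 2×26.982 + 3×28.085 + 12×15.999

495.46 g/mol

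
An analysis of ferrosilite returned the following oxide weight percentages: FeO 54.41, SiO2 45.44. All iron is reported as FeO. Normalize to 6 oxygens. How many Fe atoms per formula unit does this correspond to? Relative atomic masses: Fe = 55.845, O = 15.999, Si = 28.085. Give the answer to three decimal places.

FeO: 54.41/71.844 = 0.75734 mol → 0.75734 mol Fe, 0.75734 mol O.
SiO2: 45.44/60.083 = 0.75629 mol → 0.75629 mol Si, 1.51258 mol O.
Total oxygen = 2.26992 mol. Normalization factor = 6/2.26992 = 2.64326.
Fe per 6 O = 0.75734 × 2.64326 = 2.002.

2.002 Fe apfu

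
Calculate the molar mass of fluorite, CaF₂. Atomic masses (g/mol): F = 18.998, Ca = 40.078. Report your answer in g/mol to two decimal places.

Ca: 1 × 40.078 = 40.0780
F: 2 × 18.998 = 37.9960
Summing the contributions gives the formula mass.

78.07 g/mol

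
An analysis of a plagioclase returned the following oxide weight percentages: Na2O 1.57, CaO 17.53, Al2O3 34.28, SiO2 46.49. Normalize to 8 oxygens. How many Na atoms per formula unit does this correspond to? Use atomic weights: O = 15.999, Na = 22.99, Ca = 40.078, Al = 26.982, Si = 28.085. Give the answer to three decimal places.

0.140 Na apfu

Na2O (M=61.979): mol = 0.02533; Na = 0.05066, O = 0.02533.
CaO (M=56.077): mol = 0.31261; Ca = 0.31261, O = 0.31261.
Al2O3 (M=101.961): mol = 0.33621; Al = 0.67242, O = 1.00863.
SiO2 (M=60.083): mol = 0.77376; Si = 0.77376, O = 1.54752.
ΣO = 2.89409; factor = 8/ΣO = 2.76425.
Na apfu = 0.05066 × 2.76425 = 0.140.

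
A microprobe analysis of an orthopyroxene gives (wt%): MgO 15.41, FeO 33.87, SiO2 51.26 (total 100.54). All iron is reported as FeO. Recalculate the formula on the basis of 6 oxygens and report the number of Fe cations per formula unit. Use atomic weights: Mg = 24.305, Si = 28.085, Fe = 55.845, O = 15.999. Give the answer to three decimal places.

1.105 Fe apfu

MgO (M=40.304): mol = 0.38234; Mg = 0.38234, O = 0.38234.
FeO (M=71.844): mol = 0.47144; Fe = 0.47144, O = 0.47144.
SiO2 (M=60.083): mol = 0.85315; Si = 0.85315, O = 1.70630.
ΣO = 2.56008; factor = 6/ΣO = 2.34368.
Fe apfu = 0.47144 × 2.34368 = 1.105.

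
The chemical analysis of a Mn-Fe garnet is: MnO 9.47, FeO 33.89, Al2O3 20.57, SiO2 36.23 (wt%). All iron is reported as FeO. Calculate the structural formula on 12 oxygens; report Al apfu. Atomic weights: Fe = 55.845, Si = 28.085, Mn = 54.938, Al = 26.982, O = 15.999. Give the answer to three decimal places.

2.004 Al apfu

9.47 wt% MnO ÷ 70.937 g/mol = 0.13350 mol, giving 0.13350 Mn and 0.13350 O.
33.89 wt% FeO ÷ 71.844 g/mol = 0.47172 mol, giving 0.47172 Fe and 0.47172 O.
20.57 wt% Al2O3 ÷ 101.961 g/mol = 0.20174 mol, giving 0.40348 Al and 0.60522 O.
36.23 wt% SiO2 ÷ 60.083 g/mol = 0.60300 mol, giving 0.60300 Si and 1.20600 O.
Oxygen sums to 2.41644; scaling by 12/2.41644 = 4.96598 puts the formula on 12 O.
Al: 0.40348 × 4.96598 = 2.004 atoms per formula unit.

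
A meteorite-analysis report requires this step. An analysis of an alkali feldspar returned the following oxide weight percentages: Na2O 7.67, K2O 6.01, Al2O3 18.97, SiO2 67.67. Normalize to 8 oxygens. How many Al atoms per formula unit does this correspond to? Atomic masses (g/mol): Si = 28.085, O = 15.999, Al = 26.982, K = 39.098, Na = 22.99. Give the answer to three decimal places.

Na2O (M=61.979): mol = 0.12375; Na = 0.24750, O = 0.12375.
K2O (M=94.195): mol = 0.06380; K = 0.12760, O = 0.06380.
Al2O3 (M=101.961): mol = 0.18605; Al = 0.37210, O = 0.55815.
SiO2 (M=60.083): mol = 1.12628; Si = 1.12628, O = 2.25256.
ΣO = 2.99826; factor = 8/ΣO = 2.66821.
Al apfu = 0.37210 × 2.66821 = 0.993.

0.993 Al apfu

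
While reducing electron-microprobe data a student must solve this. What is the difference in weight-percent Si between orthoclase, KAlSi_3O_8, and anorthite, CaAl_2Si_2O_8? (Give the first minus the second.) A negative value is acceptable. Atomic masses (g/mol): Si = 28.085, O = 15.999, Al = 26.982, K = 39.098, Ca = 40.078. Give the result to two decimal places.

First mineral: 84.255 g Si in 278.327 g formula = 30.27 wt% Si.
Second mineral: 56.170 g Si in 278.204 g formula = 20.19 wt% Si.
30.27% − 20.19% gives a difference of 10.08 percentage points.

10.08 percentage points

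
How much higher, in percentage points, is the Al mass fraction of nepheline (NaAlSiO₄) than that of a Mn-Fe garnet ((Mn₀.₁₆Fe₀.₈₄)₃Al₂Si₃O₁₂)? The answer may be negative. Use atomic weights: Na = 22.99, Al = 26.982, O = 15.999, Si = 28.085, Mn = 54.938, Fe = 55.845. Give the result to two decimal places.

8.14 percentage points

Al in NaAlSiO₄: molar mass 142.053 g/mol; 1×26.982 = 26.982 g → 18.99 wt%.
Al in (Mn₀.₁₆Fe₀.₈₄)₃Al₂Si₃O₁₂: molar mass 497.307 g/mol; 2×26.982 = 53.964 g → 10.85 wt%.
Difference = 18.99 − 10.85 = 8.14 percentage points.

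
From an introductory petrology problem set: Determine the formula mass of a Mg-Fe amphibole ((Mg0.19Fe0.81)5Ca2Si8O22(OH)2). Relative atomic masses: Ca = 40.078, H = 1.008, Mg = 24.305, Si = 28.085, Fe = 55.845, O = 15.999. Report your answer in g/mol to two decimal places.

The formula mass is the sum 0.95·24.305 + 4.05·55.845 + 2·40.078 + 8·28.085 + 24·15.999 + 2·1.008.

940.09 g/mol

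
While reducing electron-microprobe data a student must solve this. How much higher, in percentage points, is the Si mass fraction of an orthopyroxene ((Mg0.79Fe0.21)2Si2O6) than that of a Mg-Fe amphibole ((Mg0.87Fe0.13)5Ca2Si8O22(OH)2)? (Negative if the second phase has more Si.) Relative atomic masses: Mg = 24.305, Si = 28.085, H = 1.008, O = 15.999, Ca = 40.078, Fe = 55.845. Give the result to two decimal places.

Si in (Mg0.79Fe0.21)2Si2O6: molar mass 214.021 g/mol; 2×28.085 = 56.170 g → 26.25 wt%.
Si in (Mg0.87Fe0.13)5Ca2Si8O22(OH)2: molar mass 832.854 g/mol; 8×28.085 = 224.680 g → 26.98 wt%.
Difference = 26.25 − 26.98 = -0.73 percentage points.

-0.73 percentage points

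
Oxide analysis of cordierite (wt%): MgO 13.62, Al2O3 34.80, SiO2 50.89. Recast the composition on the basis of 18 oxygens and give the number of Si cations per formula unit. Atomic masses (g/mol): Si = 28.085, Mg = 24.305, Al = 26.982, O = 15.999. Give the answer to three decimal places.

13.62 wt% MgO ÷ 40.304 g/mol = 0.33793 mol, giving 0.33793 Mg and 0.33793 O.
34.80 wt% Al2O3 ÷ 101.961 g/mol = 0.34131 mol, giving 0.68262 Al and 1.02393 O.
50.89 wt% SiO2 ÷ 60.083 g/mol = 0.84699 mol, giving 0.84699 Si and 1.69398 O.
Oxygen sums to 3.05584; scaling by 18/3.05584 = 5.89036 puts the formula on 18 O.
Si: 0.84699 × 5.89036 = 4.989 atoms per formula unit.

4.989 Si apfu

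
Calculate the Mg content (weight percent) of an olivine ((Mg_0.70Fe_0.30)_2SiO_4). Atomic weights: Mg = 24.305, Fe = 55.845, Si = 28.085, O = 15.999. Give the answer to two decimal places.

Formula mass = 1.40·24.305 + 0.60·55.845 + 1·28.085 + 4·15.999 = 159.615 g/mol, of which 34.027 g is Mg.
So Mg makes up 34.027/159.615 = 0.2132 of the mass, i.e. 21.32%.

21.32 weight percent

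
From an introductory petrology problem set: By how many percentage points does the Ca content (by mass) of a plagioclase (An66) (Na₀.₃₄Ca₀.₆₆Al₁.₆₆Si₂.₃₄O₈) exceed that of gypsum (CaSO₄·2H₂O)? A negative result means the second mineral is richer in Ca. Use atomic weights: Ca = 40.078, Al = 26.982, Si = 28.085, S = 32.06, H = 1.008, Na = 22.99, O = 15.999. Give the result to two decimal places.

-13.58 percentage points

Ca in Na₀.₃₄Ca₀.₆₆Al₁.₆₆Si₂.₃₄O₈: molar mass 272.769 g/mol; 0.66×40.078 = 26.451 g → 9.70 wt%.
Ca in CaSO₄·2H₂O: molar mass 172.164 g/mol; 1×40.078 = 40.078 g → 23.28 wt%.
Difference = 9.70 − 23.28 = -13.58 percentage points.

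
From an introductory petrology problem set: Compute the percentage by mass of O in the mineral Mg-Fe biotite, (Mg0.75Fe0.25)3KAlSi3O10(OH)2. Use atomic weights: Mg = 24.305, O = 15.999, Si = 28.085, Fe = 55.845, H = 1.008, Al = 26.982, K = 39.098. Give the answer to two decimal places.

Formula mass = 2.25×24.305 + 0.75×55.845 + 1×39.098 + 1×26.982 + 3×28.085 + 12×15.999 + 2×1.008 = 440.909 g/mol, of which 191.988 g is O.
So O makes up 191.988/440.909 = 0.4354 of the mass, i.e. 43.54%.

43.54 weight percent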